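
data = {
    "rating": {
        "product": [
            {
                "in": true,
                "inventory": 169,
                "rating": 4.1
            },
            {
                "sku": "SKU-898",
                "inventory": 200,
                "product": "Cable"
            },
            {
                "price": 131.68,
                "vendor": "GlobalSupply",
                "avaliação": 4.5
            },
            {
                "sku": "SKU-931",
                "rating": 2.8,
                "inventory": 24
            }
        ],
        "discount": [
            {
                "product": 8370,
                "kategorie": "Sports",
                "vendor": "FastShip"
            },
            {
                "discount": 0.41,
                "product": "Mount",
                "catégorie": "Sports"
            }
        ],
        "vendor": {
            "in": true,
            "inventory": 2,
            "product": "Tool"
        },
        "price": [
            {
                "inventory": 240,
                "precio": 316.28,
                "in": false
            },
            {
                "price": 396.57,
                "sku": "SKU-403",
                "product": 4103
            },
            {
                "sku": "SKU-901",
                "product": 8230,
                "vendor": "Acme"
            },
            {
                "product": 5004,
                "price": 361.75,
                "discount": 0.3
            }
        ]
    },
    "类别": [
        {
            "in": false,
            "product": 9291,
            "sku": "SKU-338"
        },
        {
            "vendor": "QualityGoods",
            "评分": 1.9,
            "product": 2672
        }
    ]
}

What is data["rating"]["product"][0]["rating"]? 4.1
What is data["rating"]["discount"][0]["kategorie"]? "Sports"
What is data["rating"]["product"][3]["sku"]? "SKU-931"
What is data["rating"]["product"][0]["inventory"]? 169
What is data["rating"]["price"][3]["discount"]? 0.3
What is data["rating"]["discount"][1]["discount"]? 0.41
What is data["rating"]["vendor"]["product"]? "Tool"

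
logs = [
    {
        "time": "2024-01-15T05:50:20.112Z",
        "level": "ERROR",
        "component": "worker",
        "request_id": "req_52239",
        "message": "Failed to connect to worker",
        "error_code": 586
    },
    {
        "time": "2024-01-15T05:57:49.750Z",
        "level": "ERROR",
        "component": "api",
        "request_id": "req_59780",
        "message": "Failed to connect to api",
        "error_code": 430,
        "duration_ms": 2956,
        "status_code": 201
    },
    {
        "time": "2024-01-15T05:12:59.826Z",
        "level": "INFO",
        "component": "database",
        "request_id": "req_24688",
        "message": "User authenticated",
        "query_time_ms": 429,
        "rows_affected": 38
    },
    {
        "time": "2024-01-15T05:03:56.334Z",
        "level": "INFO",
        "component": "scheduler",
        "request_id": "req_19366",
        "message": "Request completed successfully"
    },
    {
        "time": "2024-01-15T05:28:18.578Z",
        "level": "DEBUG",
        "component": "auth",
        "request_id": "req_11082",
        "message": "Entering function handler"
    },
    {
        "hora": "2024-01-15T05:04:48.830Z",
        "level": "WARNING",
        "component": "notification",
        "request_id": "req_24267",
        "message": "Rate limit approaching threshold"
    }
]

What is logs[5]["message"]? "Rate limit approaching threshold"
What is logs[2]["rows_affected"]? 38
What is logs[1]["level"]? "ERROR"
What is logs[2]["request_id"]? "req_24688"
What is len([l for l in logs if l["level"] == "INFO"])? 2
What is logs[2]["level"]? "INFO"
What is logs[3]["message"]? "Request completed successfully"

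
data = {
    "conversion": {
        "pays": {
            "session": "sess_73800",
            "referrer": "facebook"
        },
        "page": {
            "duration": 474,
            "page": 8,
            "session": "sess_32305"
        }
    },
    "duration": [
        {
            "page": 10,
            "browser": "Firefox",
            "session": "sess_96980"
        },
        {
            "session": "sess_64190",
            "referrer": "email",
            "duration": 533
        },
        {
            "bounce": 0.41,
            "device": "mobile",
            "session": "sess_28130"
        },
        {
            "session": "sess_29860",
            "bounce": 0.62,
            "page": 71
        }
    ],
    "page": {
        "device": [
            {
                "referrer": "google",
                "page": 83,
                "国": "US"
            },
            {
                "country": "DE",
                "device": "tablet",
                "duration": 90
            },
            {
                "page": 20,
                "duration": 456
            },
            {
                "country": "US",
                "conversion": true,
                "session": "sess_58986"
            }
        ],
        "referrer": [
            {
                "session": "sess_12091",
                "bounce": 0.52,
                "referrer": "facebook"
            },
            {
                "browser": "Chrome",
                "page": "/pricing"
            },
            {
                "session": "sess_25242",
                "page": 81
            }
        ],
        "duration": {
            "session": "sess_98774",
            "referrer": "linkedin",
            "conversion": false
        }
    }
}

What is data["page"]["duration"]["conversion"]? False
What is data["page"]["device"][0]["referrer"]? "google"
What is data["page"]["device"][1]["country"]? "DE"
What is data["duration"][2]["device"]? "mobile"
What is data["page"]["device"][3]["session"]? "sess_58986"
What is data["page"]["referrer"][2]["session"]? "sess_25242"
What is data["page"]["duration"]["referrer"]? "linkedin"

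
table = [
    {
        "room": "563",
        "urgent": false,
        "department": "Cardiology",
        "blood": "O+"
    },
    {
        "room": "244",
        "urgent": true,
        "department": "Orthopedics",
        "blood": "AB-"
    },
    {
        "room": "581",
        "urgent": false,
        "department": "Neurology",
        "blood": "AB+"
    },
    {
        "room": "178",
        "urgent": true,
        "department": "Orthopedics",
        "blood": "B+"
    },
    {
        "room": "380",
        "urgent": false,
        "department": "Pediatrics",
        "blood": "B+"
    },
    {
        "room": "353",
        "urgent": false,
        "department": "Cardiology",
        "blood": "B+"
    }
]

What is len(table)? 6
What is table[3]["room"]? "178"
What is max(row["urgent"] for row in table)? True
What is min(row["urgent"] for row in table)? False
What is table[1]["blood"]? "AB-"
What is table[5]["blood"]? "B+"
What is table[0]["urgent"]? False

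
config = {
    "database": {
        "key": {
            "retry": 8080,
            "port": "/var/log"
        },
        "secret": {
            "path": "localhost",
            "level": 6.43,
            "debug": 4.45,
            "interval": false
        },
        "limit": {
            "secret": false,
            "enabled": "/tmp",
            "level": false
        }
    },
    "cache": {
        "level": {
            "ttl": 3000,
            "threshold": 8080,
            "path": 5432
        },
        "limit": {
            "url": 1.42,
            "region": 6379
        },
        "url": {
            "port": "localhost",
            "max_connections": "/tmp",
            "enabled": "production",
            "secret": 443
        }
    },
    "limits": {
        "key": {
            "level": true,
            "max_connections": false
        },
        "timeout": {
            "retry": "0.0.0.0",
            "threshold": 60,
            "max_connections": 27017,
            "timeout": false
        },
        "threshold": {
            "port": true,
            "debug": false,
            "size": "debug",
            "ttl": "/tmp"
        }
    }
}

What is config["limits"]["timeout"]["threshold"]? 60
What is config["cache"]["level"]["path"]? 5432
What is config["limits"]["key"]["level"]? True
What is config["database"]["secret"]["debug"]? 4.45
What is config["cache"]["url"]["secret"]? 443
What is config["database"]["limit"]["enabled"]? "/tmp"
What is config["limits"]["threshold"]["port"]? True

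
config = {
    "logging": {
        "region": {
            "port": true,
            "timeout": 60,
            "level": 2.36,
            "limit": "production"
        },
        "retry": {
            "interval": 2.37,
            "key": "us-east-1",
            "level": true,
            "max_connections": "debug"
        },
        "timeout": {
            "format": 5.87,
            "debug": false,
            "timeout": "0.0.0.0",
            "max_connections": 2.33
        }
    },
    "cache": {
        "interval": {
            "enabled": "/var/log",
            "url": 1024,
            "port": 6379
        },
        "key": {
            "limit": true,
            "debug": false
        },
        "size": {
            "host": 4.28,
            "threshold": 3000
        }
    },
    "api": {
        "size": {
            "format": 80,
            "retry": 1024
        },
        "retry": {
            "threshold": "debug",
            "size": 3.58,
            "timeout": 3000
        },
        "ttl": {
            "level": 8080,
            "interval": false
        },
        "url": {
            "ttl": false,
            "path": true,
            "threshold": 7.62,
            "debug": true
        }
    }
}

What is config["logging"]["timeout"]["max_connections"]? 2.33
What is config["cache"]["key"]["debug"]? False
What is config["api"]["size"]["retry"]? 1024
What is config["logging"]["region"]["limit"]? "production"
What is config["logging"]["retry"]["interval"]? 2.37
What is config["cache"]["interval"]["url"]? 1024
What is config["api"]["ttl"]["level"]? 8080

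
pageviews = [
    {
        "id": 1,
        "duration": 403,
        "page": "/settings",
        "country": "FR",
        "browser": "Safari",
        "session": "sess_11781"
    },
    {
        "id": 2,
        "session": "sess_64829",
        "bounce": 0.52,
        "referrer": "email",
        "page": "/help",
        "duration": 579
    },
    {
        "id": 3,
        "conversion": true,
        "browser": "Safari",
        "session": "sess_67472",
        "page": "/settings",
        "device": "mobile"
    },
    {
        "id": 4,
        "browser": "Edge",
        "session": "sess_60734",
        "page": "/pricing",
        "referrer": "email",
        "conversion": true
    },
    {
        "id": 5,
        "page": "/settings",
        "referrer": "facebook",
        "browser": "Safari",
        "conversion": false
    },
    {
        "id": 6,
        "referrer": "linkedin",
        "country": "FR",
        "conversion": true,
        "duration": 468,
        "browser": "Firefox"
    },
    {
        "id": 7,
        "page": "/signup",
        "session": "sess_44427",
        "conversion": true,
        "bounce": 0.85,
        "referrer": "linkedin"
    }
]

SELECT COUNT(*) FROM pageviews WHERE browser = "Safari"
3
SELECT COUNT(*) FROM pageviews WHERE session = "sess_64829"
1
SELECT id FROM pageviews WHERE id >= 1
[1, 2, 3, 4, 5, 6, 7]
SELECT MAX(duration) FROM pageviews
579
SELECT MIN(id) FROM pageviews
1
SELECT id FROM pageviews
[1, 2, 3, 4, 5, 6, 7]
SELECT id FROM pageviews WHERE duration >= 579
[2]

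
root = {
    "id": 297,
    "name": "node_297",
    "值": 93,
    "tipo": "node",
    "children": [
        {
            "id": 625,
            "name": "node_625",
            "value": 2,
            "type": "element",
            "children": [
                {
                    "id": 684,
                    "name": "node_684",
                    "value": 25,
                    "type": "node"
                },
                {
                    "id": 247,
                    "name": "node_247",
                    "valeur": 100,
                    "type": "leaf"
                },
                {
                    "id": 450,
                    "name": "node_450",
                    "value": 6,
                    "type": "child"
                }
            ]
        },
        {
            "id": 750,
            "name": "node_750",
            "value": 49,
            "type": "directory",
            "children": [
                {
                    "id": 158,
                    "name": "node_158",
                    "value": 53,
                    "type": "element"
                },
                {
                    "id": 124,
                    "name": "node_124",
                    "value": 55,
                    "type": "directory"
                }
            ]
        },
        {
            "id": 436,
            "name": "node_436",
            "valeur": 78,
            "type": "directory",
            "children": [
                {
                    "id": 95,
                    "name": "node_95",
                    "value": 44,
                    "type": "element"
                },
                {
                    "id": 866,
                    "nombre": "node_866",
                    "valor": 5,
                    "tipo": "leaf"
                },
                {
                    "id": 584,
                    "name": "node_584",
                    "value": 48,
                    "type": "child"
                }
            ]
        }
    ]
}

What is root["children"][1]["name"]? "node_750"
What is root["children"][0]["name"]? "node_625"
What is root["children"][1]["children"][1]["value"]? 55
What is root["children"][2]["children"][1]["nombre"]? "node_866"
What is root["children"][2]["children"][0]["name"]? "node_95"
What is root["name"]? "node_297"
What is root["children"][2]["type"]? "directory"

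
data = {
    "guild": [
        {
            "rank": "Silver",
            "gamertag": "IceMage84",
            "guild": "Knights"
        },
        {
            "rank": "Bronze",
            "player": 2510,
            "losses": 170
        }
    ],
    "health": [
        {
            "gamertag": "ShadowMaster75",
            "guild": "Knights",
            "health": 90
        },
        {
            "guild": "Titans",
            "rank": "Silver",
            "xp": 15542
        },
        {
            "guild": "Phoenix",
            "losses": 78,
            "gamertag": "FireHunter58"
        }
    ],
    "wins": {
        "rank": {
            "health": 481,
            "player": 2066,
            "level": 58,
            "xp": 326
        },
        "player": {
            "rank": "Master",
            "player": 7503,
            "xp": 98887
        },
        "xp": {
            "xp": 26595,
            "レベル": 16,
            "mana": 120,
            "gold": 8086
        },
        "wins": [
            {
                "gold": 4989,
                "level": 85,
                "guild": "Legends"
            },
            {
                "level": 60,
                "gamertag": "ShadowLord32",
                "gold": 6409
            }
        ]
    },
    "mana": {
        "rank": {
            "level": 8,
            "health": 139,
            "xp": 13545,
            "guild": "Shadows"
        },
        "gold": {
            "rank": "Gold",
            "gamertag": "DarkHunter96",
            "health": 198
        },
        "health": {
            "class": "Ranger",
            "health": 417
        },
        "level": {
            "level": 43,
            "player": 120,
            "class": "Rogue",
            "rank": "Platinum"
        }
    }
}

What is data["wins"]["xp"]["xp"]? 26595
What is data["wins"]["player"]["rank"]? "Master"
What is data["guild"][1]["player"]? 2510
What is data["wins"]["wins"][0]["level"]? 85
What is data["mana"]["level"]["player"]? 120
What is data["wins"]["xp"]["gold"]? 8086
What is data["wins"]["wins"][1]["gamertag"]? "ShadowLord32"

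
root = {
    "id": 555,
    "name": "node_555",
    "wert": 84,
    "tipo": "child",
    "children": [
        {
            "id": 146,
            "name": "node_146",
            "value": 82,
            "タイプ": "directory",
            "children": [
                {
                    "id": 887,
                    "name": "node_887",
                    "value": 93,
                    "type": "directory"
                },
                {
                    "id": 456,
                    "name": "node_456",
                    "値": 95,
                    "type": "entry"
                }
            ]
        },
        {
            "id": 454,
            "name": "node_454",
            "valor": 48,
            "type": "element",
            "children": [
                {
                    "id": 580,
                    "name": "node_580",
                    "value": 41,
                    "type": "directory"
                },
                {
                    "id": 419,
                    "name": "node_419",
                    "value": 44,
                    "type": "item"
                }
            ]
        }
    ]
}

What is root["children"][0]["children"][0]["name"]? "node_887"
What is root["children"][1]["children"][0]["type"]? "directory"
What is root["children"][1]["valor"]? 48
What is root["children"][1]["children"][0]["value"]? 41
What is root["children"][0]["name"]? "node_146"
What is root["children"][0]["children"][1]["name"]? "node_456"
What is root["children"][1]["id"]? 454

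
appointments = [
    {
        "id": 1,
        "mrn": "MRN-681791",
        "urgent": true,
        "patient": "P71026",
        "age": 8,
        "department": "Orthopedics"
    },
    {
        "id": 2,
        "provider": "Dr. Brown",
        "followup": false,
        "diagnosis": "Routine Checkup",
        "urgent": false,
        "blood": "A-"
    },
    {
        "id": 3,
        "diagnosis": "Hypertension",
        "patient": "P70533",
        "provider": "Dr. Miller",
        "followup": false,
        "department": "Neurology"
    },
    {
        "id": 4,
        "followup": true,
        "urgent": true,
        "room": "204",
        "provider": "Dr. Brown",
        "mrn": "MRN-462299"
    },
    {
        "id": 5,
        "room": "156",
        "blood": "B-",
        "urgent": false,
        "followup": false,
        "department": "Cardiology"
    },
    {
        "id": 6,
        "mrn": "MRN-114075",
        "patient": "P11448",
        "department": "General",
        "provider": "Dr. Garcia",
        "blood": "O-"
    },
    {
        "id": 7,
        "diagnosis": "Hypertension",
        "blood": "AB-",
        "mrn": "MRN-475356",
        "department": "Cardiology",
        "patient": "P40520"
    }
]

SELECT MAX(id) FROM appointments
7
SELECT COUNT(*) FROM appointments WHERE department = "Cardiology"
2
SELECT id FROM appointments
[1, 2, 3, 4, 5, 6, 7]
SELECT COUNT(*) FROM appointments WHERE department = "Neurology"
1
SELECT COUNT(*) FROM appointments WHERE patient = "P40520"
1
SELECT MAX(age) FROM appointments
8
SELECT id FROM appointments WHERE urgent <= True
[1, 2, 4, 5]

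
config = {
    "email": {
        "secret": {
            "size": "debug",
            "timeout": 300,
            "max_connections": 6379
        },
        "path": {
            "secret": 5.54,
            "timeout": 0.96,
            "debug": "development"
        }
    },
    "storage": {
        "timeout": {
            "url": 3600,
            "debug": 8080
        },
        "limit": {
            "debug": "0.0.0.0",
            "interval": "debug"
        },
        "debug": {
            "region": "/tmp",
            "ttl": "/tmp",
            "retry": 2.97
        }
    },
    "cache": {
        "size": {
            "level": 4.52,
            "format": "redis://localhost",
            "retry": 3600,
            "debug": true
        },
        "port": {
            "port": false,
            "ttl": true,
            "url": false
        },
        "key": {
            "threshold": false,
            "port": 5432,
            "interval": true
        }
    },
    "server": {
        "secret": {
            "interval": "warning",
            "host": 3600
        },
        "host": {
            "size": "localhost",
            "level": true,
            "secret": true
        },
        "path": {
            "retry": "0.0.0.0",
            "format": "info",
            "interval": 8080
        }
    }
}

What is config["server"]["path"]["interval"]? 8080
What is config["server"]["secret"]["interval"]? "warning"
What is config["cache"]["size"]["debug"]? True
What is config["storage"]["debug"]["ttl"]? "/tmp"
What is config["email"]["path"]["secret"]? 5.54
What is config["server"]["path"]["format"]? "info"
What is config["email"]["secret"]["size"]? "debug"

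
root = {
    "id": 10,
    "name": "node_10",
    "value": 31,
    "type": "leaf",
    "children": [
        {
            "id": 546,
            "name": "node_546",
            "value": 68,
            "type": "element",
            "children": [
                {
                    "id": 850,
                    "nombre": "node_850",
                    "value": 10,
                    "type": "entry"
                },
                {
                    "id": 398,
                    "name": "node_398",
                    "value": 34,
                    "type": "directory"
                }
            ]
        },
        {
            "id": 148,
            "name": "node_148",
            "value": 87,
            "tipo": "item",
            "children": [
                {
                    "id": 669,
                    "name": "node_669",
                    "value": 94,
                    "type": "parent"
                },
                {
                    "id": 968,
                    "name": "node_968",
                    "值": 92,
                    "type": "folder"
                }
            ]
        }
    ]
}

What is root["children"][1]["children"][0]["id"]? 669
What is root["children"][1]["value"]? 87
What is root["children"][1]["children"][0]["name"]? "node_669"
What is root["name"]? "node_10"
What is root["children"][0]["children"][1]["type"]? "directory"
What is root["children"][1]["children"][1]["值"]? 92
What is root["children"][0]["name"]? "node_546"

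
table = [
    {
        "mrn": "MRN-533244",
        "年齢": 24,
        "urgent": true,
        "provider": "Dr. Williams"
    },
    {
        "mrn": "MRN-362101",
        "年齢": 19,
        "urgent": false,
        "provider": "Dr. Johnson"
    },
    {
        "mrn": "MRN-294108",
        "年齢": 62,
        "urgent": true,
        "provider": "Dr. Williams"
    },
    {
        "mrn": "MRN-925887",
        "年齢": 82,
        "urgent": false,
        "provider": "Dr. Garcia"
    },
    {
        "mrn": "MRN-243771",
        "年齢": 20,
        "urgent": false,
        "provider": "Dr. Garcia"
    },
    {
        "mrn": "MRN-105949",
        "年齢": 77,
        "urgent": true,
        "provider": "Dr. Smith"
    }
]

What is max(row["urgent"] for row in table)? True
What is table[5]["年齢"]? 77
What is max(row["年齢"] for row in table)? 82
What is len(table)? 6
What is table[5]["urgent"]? True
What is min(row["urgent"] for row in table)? False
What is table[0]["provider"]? "Dr. Williams"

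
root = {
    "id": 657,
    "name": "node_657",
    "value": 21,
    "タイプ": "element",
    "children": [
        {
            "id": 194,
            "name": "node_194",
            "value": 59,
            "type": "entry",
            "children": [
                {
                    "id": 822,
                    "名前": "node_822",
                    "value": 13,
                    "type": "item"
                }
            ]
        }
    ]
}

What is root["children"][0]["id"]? 194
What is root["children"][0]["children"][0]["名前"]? "node_822"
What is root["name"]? "node_657"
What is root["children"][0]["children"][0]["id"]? 822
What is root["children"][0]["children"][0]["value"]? 13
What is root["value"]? 21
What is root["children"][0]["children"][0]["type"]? "item"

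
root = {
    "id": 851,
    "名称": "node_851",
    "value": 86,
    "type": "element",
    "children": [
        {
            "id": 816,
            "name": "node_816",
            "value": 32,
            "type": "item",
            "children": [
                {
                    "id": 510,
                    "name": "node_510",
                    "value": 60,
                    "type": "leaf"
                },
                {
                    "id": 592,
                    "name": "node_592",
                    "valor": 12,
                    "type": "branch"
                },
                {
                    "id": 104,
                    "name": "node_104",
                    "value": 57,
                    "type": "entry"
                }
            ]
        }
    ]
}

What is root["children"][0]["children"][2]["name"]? "node_104"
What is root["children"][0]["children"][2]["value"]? 57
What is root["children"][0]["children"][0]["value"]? 60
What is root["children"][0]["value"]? 32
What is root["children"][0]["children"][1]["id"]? 592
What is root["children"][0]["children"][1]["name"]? "node_592"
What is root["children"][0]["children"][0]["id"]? 510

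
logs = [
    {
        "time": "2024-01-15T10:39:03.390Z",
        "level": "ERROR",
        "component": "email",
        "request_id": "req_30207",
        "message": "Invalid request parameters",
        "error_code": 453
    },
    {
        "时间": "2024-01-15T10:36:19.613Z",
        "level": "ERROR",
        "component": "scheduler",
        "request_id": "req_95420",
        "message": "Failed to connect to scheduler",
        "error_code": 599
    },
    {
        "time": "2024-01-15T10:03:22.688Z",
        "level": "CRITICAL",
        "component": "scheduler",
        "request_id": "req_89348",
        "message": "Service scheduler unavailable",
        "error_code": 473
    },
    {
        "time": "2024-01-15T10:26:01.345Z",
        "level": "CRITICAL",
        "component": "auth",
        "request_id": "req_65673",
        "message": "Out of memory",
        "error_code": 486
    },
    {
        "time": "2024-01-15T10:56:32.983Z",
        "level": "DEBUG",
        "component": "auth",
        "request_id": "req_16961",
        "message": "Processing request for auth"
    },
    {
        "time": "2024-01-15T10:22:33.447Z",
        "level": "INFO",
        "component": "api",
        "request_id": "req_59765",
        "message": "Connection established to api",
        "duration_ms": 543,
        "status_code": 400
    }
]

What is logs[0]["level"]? "ERROR"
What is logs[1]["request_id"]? "req_95420"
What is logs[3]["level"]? "CRITICAL"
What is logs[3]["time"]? "2024-01-15T10:26:01.345Z"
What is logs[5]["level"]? "INFO"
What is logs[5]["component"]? "api"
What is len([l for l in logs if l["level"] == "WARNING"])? 0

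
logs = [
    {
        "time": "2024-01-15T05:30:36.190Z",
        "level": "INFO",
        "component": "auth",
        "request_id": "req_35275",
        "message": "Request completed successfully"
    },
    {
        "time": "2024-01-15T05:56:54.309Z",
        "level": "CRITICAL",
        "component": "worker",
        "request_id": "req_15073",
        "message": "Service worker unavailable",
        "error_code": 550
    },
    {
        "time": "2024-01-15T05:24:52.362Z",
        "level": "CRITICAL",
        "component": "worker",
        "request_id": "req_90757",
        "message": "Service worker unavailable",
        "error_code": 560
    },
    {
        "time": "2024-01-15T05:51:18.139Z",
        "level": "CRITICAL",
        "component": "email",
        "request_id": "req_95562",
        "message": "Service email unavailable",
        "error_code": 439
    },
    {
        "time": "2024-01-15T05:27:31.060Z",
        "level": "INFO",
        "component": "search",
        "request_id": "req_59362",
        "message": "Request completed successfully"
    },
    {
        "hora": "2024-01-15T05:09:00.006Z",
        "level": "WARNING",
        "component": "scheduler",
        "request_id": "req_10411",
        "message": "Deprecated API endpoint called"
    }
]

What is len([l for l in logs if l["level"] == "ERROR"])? 0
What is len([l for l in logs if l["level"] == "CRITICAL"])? 3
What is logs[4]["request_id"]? "req_59362"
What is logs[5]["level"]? "WARNING"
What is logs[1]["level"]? "CRITICAL"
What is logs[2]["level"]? "CRITICAL"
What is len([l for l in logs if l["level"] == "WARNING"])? 1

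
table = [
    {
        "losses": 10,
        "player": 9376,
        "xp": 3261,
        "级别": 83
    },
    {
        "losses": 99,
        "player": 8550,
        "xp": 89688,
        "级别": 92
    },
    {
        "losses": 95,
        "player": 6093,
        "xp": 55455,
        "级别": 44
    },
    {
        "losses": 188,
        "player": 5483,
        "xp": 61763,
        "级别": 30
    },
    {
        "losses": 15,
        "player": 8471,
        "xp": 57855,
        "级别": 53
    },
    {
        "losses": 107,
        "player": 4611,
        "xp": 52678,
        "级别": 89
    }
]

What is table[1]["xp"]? 89688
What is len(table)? 6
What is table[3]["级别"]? 30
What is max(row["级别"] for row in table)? 92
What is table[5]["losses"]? 107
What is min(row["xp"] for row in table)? 3261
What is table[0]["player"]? 9376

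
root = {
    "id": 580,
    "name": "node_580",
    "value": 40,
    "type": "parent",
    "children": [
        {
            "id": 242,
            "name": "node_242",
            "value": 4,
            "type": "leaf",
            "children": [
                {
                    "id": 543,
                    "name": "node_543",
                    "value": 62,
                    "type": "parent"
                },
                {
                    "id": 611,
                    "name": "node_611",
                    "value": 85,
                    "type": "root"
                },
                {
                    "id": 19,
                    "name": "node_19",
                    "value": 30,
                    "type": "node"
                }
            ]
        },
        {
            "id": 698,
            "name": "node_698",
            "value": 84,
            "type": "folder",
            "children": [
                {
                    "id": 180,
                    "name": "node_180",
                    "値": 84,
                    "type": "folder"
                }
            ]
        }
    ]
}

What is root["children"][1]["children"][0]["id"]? 180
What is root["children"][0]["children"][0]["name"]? "node_543"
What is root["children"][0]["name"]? "node_242"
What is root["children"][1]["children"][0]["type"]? "folder"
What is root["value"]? 40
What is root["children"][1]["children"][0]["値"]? 84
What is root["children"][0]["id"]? 242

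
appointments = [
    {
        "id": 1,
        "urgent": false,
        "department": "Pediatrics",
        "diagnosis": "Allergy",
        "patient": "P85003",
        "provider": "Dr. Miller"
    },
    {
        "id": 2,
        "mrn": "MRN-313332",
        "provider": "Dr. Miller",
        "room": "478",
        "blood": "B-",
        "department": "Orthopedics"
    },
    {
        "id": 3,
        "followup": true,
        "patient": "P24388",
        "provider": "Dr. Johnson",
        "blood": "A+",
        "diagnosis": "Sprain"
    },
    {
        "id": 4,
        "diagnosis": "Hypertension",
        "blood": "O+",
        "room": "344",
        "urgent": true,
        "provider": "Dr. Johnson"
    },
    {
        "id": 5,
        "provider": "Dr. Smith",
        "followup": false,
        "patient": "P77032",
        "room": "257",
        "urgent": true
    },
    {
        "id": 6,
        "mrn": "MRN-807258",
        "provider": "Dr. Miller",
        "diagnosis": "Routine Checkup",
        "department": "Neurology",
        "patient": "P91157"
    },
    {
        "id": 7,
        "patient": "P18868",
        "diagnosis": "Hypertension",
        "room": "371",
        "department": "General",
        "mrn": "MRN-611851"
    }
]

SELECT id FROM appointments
[1, 2, 3, 4, 5, 6, 7]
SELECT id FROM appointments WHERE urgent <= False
[1]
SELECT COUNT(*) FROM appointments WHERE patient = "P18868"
1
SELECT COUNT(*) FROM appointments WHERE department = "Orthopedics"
1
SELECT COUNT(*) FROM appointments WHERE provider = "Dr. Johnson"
2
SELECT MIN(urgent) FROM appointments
False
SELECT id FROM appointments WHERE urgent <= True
[1, 4, 5]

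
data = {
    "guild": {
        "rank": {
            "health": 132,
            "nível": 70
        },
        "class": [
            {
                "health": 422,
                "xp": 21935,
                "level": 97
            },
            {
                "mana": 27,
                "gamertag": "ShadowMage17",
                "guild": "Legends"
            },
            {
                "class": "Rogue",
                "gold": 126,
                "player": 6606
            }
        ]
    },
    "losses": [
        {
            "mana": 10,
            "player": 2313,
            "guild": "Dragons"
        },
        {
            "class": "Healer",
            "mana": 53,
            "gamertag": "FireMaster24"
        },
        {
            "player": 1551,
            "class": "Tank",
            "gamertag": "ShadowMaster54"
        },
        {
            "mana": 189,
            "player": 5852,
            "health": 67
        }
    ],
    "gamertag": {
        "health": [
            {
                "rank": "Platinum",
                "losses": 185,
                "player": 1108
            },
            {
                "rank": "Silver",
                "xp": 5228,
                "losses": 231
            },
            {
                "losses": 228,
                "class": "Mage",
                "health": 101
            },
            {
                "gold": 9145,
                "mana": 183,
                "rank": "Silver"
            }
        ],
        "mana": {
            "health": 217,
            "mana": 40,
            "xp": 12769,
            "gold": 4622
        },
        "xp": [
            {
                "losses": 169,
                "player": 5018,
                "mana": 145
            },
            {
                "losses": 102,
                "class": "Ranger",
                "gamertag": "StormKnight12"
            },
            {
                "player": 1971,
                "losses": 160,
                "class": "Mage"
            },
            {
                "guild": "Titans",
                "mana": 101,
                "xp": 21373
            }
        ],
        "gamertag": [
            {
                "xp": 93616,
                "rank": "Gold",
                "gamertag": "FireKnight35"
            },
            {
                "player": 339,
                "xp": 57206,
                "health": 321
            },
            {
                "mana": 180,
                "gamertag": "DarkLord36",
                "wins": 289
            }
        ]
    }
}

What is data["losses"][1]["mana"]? 53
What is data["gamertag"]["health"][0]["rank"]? "Platinum"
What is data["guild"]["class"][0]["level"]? 97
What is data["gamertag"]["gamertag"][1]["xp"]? 57206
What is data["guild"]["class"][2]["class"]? "Rogue"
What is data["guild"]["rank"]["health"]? 132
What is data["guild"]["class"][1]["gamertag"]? "ShadowMage17"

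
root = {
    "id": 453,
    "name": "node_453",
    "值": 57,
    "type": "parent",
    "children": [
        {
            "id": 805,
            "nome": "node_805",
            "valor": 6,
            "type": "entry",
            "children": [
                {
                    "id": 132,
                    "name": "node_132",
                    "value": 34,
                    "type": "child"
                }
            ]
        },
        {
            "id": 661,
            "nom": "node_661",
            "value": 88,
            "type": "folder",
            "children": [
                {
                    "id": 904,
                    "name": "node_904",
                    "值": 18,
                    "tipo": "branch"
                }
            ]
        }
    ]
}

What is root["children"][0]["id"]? 805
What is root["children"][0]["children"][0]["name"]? "node_132"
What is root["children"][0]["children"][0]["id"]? 132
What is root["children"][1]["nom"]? "node_661"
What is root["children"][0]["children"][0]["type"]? "child"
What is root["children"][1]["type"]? "folder"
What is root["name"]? "node_453"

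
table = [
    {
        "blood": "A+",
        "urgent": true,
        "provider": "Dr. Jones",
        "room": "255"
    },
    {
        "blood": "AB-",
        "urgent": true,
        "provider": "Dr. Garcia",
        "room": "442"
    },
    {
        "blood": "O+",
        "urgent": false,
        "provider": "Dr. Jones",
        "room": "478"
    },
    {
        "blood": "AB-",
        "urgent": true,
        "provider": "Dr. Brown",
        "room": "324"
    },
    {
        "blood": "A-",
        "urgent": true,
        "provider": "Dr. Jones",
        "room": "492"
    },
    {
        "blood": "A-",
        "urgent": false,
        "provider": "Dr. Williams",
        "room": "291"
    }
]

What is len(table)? 6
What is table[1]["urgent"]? True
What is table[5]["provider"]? "Dr. Williams"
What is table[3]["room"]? "324"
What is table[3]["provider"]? "Dr. Brown"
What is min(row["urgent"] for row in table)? False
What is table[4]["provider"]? "Dr. Jones"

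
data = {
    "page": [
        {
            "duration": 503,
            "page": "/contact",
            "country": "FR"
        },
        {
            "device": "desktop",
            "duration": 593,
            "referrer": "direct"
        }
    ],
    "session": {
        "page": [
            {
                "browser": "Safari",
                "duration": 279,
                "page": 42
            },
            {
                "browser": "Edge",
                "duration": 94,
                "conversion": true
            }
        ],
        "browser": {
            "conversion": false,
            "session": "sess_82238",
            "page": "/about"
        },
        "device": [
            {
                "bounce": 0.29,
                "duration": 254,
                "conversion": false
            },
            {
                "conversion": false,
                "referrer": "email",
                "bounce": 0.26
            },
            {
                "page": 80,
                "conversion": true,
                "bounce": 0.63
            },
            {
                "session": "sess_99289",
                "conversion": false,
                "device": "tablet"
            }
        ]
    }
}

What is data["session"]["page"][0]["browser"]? "Safari"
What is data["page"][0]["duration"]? 503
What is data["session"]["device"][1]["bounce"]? 0.26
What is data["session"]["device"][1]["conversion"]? False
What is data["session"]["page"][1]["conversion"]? True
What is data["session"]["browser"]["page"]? "/about"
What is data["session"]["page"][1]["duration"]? 94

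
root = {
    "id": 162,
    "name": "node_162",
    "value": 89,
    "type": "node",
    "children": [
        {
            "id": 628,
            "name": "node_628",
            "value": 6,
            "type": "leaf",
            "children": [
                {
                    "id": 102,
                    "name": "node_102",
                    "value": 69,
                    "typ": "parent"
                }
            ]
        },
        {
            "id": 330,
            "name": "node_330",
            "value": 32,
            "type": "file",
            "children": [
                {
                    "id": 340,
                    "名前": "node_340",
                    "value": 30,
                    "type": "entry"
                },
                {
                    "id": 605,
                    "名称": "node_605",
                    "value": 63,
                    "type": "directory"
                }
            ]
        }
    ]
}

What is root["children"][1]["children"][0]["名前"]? "node_340"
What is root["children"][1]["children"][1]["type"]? "directory"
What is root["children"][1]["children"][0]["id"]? 340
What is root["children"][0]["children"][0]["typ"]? "parent"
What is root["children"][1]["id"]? 330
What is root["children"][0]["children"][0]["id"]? 102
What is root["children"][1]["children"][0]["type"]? "entry"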